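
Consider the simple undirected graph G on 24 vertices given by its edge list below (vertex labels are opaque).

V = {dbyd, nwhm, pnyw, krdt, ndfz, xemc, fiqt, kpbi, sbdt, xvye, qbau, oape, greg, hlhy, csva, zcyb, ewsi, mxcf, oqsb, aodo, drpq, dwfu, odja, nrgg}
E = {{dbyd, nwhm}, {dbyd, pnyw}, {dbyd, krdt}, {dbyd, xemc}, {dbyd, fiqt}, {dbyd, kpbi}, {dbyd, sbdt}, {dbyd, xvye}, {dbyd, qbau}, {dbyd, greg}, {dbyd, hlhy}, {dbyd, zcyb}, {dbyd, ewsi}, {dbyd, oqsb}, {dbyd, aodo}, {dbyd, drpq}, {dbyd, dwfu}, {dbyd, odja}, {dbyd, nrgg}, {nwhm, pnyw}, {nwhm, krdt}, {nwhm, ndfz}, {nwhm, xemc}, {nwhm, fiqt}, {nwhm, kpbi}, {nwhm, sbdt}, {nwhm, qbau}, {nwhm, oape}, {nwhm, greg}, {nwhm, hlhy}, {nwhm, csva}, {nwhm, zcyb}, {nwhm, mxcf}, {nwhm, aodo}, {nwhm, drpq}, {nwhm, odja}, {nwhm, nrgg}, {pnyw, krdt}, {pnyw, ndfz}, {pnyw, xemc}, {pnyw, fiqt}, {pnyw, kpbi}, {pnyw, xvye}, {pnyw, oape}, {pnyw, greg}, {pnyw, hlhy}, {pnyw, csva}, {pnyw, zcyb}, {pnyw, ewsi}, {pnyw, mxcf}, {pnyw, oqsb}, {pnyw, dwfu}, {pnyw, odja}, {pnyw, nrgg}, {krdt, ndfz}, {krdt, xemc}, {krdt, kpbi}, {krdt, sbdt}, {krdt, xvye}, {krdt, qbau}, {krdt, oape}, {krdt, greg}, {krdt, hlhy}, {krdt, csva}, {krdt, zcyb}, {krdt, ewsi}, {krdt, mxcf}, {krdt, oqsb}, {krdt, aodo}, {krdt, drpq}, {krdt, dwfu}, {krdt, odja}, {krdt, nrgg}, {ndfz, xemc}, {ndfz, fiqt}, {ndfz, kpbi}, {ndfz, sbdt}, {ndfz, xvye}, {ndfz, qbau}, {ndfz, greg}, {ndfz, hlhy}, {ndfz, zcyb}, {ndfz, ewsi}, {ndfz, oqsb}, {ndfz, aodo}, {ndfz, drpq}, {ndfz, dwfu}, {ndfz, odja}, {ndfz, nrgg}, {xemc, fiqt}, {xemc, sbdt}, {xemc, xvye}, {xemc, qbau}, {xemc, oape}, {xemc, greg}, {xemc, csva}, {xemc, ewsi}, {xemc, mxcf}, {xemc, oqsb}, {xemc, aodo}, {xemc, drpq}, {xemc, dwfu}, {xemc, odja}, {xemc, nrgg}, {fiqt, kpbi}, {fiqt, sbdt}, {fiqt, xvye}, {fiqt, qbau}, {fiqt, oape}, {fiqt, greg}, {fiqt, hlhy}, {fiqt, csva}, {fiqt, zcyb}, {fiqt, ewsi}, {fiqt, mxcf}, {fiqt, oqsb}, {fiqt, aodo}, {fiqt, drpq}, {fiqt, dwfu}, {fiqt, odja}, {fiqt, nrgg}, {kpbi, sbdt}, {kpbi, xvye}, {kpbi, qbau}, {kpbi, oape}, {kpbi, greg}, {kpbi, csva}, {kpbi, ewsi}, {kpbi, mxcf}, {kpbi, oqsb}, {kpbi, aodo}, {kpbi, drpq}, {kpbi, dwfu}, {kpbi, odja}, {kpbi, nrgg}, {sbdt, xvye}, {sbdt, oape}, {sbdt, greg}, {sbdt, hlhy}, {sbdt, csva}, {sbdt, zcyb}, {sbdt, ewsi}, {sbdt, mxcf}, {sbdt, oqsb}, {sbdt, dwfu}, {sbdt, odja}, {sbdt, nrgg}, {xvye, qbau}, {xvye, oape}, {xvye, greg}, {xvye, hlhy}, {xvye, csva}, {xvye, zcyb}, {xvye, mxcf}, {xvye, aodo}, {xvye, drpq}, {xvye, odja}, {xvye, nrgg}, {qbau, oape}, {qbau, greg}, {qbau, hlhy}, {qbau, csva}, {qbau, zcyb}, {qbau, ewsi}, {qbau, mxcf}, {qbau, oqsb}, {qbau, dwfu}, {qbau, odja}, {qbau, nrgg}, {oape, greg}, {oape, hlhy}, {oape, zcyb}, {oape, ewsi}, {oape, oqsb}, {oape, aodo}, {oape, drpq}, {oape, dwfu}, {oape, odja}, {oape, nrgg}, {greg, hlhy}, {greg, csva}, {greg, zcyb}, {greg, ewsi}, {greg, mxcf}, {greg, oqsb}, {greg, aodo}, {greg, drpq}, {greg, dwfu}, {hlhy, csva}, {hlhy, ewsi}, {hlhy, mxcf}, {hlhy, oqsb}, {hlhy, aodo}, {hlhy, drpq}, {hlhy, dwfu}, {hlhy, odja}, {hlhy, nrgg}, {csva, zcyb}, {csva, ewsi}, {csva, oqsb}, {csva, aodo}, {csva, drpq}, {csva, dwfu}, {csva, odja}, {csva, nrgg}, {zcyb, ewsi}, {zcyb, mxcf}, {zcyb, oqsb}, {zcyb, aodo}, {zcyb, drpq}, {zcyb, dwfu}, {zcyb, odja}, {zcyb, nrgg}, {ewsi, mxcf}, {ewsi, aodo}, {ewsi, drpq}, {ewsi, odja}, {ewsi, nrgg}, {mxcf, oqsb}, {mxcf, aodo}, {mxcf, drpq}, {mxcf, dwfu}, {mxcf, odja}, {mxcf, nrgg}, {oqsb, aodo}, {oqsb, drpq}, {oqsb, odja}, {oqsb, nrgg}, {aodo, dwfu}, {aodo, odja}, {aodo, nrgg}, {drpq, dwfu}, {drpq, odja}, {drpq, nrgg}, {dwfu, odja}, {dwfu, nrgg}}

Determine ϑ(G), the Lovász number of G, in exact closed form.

5

deg(hlhy) = 20; N(hlhy) = {dbyd, nwhm, pnyw, krdt, ndfz, fiqt, sbdt, xvye, qbau, oape, greg, csva, ewsi, mxcf, oqsb, aodo, drpq, dwfu, odja, nrgg}.
Vertex xemc has 20 neighbors: dbyd, nwhm, pnyw, krdt, ndfz, fiqt, sbdt, xvye, qbau, oape, greg, csva, ewsi, mxcf, oqsb, aodo, drpq, dwfu, odja, nrgg.
N(xvye) = {dbyd, pnyw, krdt, ndfz, xemc, fiqt, kpbi, sbdt, qbau, oape, greg, hlhy, csva, zcyb, mxcf, aodo, drpq, odja, nrgg}, |N(xvye)| = 19.
deg(nwhm) = 19; N(nwhm) = {dbyd, pnyw, krdt, ndfz, xemc, fiqt, kpbi, sbdt, qbau, oape, greg, hlhy, csva, zcyb, mxcf, aodo, drpq, odja, nrgg}.
6 parts of sizes [5, 5, 5, 4, 3, 2]; α(G) = 5 = ϑ (perfect).
ϑ(G) ≈ 5.00000000.
Sandwich: α(G)=5 ≤ ϑ(G)=5 ≤ χ(Ḡ)=5 (collapsed).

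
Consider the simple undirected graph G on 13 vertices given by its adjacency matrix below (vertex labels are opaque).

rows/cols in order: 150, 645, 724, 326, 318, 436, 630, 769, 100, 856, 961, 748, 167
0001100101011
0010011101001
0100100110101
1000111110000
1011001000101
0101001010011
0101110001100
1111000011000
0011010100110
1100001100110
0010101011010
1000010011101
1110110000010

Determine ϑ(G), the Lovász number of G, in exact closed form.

deg(856) = 6; N(856) = {150, 645, 630, 769, 961, 748}.
deg(318) = 6; N(318) = {150, 724, 326, 630, 961, 167}.
N(630) = {645, 326, 318, 436, 856, 961}, |N(630)| = 6.
Vertex 724 has 6 neighbors: 645, 318, 769, 100, 961, 167.
deg(v) = 6 for all v (|V|=13); strongly regular (13,6,2,3).
A has 3 distinct eigenvalues ≈ [6.0, 1.303, -2.303].
λ_max=6, λ_min=-sqrt(13)/2 - 1/2; ϑ = −13·λ_min/(λ_max−λ_min) = sqrt(13).
ϑ(G) ≈ 3.6055513.

sqrt(13)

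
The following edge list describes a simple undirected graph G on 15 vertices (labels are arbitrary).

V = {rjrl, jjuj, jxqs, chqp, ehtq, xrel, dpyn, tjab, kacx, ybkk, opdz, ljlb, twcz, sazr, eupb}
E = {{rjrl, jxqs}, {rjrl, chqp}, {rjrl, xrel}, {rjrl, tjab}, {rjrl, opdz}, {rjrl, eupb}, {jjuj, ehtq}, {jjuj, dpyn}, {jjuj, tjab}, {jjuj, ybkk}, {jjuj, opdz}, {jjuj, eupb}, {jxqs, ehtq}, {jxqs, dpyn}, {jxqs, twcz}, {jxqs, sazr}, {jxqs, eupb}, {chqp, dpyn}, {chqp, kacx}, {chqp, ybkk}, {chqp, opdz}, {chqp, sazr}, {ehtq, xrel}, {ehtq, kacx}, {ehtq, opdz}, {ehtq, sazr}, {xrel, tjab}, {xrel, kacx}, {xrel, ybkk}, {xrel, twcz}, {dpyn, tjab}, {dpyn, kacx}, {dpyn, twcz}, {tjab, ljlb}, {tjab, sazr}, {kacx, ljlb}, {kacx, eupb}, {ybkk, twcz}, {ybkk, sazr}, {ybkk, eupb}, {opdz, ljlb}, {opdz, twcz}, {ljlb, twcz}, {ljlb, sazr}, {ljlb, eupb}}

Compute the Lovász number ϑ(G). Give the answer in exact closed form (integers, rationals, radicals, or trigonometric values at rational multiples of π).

5

N(opdz) = {rjrl, jjuj, chqp, ehtq, ljlb, twcz}, |N(opdz)| = 6.
deg(twcz) = 6; N(twcz) = {jxqs, xrel, dpyn, ybkk, opdz, ljlb}.
N(xrel) = {rjrl, ehtq, tjab, kacx, ybkk, twcz}, |N(xrel)| = 6.
N(ehtq) = {jjuj, jxqs, xrel, kacx, opdz, sazr}, |N(ehtq)| = 6.
Every vertex has degree 6 (N=15); Kneser K(6,2) on C(6,2)=15 vertices.
Distinct eigenvalues (to 6 d.p.): [6.0, 1.0, -3.0].
λ_max=6, λ_min=-3; ϑ = −15·λ_min/(λ_max−λ_min) = 5.
Numerically 5.00000000.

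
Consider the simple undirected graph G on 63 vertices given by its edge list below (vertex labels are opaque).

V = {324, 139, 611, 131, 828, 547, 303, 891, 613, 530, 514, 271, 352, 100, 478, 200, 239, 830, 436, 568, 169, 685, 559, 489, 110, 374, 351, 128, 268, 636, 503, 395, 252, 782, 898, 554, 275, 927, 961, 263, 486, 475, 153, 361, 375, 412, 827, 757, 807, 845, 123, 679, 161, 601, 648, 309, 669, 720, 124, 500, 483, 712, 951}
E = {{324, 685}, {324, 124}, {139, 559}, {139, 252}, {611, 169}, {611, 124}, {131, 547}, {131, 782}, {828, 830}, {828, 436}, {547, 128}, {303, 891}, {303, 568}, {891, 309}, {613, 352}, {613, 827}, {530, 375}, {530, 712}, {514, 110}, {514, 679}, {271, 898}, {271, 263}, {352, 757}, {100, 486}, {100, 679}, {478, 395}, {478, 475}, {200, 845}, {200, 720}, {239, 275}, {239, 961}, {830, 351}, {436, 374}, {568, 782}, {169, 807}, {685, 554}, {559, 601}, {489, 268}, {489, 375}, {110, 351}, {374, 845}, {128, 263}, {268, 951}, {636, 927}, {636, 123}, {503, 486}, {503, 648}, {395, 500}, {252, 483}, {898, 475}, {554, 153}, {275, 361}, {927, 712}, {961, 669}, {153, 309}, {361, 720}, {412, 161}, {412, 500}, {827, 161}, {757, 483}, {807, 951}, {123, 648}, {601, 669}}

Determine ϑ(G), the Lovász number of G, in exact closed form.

Vertex 124 has 2 neighbors: 324, 611.
deg(830) = 2; N(830) = {828, 351}.
N(161) = {412, 827}, |N(161)| = 2.
Vertex 352 has 2 neighbors: 613, 757.
2-regular, N=63; the odd cycle C_{63}.
A has 32 distinct eigenvalues ≈ [2.0, 1.99006, 1.96034, 1.91115, 1.84295, 1.75644, 1.65248, 1.53209, 1.39647, 1.24698, 1.08509, 0.91242, 0.73068, 0.54168, 0.3473, 0.14946, -0.04986, -0.24869, -0.44504, -0.63697, -0.82257, -1.0, -1.16749, -1.32337, -1.4661, -1.59427, -1.70658, -1.80194, -1.87939, -1.93815, -1.97766, -1.99751].
ϑ = −N·λ_min/(λ_max−λ_min) = −63·(-2*cos(pi/63))/(2−(-2*cos(pi/63))) = 63*cos(pi/63)/(cos(pi/63) + 1).
= 31.4804093… (decimal).
α=31, χ(Ḡ)=32; ϑ=63*cos(pi/63)/(cos(pi/63) + 1) lies between (both strict).

63*cos(pi/63)/(cos(pi/63) + 1)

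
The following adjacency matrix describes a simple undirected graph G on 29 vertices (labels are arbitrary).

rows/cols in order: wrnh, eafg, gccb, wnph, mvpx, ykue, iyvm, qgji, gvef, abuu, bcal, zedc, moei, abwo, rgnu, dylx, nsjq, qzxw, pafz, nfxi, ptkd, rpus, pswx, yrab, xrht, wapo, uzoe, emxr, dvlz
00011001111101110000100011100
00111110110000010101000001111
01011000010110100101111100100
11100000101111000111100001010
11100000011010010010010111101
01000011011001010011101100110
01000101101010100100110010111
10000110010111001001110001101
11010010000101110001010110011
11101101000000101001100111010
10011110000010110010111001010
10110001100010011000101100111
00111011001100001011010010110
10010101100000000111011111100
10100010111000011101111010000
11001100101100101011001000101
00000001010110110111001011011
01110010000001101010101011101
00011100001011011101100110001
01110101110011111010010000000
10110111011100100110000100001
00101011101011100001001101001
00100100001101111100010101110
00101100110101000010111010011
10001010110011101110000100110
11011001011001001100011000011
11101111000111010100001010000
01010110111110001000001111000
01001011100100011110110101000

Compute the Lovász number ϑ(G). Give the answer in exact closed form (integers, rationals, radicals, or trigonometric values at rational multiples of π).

Vertex abwo has 14 neighbors: wrnh, wnph, ykue, qgji, gvef, qzxw, pafz, nfxi, rpus, pswx, yrab, xrht, wapo, uzoe.
deg(gvef) = 14; N(gvef) = {wrnh, eafg, wnph, iyvm, zedc, abwo, rgnu, dylx, nfxi, rpus, yrab, xrht, emxr, dvlz}.
deg(zedc) = 14; N(zedc) = {wrnh, gccb, wnph, qgji, gvef, moei, dylx, nsjq, ptkd, pswx, yrab, uzoe, emxr, dvlz}.
N(iyvm) = {eafg, ykue, qgji, gvef, bcal, moei, rgnu, qzxw, ptkd, rpus, xrht, uzoe, emxr, dvlz}, |N(iyvm)| = 14.
29-vertex 14-regular graph: strongly regular (29,14,6,7).
spec(A) ≈ [14.0, 2.19258, -3.19258] (distinct, 5 d.p.).
ϑ = −N·λ_min/(λ_max−λ_min) = −29·(-sqrt(29)/2 - 1/2)/(14−(-sqrt(29)/2 - 1/2)) = sqrt(29).
ϑ(G) ≈ 5.3851648.

sqrt(29)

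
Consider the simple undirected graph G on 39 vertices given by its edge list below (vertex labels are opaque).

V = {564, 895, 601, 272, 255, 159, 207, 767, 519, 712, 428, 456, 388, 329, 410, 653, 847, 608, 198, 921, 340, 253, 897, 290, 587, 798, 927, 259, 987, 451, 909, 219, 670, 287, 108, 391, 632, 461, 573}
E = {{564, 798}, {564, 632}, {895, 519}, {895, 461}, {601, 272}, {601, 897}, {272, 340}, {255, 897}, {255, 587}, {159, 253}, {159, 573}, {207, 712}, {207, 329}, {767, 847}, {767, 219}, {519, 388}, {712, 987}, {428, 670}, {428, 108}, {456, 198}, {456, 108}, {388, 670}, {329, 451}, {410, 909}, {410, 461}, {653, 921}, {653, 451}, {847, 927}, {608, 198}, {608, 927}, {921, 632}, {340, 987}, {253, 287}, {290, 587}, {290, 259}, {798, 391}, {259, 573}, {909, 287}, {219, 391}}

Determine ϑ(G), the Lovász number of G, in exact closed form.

39*cos(pi/39)/(cos(pi/39) + 1)

Vertex 290 has 2 neighbors: 587, 259.
Vertex 909 has 2 neighbors: 410, 287.
Vertex 272 has 2 neighbors: 601, 340.
deg(388) = 2; N(388) = {519, 670}.
deg(v) = 2 for all v (|V|=39); a single 39-cycle (edge-transitive).
A has 20 distinct eigenvalues ≈ [2.0, 1.9741, 1.8971, 1.7709, 1.5989, 1.3854, 1.1361, 0.8574, 0.5564, 0.2411, -0.0805, -0.4001, -0.7092, -1.0, -1.2649, -1.497, -1.6904, -1.84, -1.9419, -1.9935].
λ_max=2, λ_min=-2*cos(pi/39); ϑ = −39·λ_min/(λ_max−λ_min) = 39*cos(pi/39)/(cos(pi/39) + 1).
Numerically 19.4683.
Sandwich: α(G)=19 ≤ ϑ(G)=39*cos(pi/39)/(cos(pi/39) + 1) ≤ χ(Ḡ)=20 (both strict).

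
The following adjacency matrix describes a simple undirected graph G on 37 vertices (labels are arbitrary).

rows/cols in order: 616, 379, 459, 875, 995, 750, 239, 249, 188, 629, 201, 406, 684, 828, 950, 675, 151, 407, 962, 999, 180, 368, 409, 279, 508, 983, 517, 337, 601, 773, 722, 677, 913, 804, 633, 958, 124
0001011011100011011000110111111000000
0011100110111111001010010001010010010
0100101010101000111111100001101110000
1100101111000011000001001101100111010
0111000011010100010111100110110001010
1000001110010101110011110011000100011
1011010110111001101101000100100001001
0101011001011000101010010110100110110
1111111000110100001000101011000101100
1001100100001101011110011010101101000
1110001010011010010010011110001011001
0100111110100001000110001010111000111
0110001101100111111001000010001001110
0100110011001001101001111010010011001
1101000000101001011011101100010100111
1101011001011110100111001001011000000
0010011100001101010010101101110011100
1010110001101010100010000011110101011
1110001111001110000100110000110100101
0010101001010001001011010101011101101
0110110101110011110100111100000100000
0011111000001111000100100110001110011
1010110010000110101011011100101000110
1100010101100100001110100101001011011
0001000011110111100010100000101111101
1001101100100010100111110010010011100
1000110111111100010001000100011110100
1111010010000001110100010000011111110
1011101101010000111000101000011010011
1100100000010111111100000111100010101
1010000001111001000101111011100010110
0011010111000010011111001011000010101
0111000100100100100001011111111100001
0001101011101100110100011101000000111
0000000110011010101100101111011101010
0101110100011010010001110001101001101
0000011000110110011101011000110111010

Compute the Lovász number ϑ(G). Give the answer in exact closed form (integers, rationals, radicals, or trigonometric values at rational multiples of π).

Vertex 239 has 18 neighbors: 616, 459, 875, 750, 249, 188, 201, 406, 684, 675, 151, 962, 999, 368, 983, 601, 804, 124.
Vertex 999 has 18 neighbors: 459, 995, 239, 629, 406, 675, 962, 180, 368, 279, 983, 337, 773, 722, 677, 804, 633, 124.
deg(151) = 18; N(151) = {459, 750, 239, 249, 684, 828, 675, 407, 180, 409, 508, 983, 337, 601, 773, 913, 804, 633}.
Vertex 616 has 18 neighbors: 875, 750, 239, 188, 629, 201, 950, 675, 407, 962, 409, 279, 983, 517, 337, 601, 773, 722.
Every vertex has degree 18 (N=37); Paley(37): SR with (k,λ,μ)=(18,8,9).
The 3 distinct eigenvalues: [18.0, 2.54138, -3.54138].
Lovász (edge-transitive): ϑ = −37·(-sqrt(37)/2 - 1/2)/((18)−(-sqrt(37)/2 - 1/2)) = sqrt(37).
Numerically 6.082763.

sqrt(37)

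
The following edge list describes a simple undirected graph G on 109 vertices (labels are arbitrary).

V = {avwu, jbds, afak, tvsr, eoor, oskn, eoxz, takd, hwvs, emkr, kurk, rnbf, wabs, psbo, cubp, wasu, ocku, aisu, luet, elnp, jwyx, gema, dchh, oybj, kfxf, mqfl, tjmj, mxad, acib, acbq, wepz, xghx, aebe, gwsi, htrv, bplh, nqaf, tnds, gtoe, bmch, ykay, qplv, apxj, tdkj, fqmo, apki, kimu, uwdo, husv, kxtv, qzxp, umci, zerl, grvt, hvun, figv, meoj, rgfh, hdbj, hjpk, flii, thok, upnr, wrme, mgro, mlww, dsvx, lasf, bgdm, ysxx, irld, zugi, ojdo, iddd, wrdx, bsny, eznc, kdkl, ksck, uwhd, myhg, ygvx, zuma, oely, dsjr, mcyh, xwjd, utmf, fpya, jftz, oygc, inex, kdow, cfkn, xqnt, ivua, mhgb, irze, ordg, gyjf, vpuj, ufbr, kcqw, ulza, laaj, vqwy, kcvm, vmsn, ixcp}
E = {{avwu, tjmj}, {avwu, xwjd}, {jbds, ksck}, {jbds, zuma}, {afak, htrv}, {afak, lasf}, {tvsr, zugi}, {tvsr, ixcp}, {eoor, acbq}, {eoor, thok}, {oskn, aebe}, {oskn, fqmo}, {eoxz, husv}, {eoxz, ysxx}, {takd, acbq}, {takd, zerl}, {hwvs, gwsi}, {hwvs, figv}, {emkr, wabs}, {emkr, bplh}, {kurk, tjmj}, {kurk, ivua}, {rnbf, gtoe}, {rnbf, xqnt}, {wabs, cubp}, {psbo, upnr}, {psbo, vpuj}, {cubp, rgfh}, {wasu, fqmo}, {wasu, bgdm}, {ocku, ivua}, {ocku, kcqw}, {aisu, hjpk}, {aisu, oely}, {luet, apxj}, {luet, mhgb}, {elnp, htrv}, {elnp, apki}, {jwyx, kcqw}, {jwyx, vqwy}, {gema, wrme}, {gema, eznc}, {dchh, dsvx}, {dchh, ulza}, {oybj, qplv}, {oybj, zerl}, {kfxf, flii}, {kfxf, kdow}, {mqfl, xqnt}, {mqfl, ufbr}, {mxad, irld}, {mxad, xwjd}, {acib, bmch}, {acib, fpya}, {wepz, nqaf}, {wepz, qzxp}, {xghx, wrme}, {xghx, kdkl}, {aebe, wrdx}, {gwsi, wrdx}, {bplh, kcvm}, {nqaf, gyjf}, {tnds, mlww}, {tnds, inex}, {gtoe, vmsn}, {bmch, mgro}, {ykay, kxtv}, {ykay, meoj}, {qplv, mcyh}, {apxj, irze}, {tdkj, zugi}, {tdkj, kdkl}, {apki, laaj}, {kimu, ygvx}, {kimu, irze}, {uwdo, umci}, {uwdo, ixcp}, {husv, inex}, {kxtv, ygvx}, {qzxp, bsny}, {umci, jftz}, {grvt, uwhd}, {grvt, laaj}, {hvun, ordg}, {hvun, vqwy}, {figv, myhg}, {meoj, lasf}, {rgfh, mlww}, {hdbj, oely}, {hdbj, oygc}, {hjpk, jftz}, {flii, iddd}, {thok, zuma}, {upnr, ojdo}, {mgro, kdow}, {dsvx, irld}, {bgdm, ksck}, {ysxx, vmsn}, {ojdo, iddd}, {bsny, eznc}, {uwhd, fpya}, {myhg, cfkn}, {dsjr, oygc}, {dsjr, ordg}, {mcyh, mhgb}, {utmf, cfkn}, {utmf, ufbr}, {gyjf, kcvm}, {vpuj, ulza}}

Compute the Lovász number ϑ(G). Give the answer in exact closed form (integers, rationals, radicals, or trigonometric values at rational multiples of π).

deg(dsjr) = 2; N(dsjr) = {oygc, ordg}.
N(aisu) = {hjpk, oely}, |N(aisu)| = 2.
Vertex nqaf has 2 neighbors: wepz, gyjf.
deg(bplh) = 2; N(bplh) = {emkr, kcvm}.
Every vertex has degree 2 (N=109); the odd cycle C_{109}.
The 55 distinct eigenvalues: [2.0, 1.99668, 1.98672, 1.97017, 1.94707, 1.9175, 1.88157, 1.83938, 1.79108, 1.73683, 1.67682, 1.61123, 1.54029, 1.46424, 1.38332, 1.2978, 1.20797, 1.11413, 1.01659, 0.91568, 0.81172, 0.70506, 0.59606, 0.48509, 0.3725, 0.25867, 0.14399, 0.02882, -0.08644, -0.20141, -0.31572, -0.42897, -0.5408, -0.65083, -0.7587, -0.86406, -0.96654, -1.06581, -1.16154, -1.25341, -1.34111, -1.42437, -1.50289, -1.57642, -1.64471, -1.70754, -1.76469, -1.81598, -1.86125, -1.90032, -1.93309, -1.95943, -1.97927, -1.99253, -1.99917].
Lovász: ϑ = −109(-2*cos(pi/109))/(2+-(-1)*2*cos(pi/109)) = 109*cos(pi/109)/(cos(pi/109) + 1).
Numerically 54.488680079.
54 ≤ 109*cos(pi/109)/(cos(pi/109) + 1) ≤ 55: both strict.

109*cos(pi/109)/(cos(pi/109) + 1)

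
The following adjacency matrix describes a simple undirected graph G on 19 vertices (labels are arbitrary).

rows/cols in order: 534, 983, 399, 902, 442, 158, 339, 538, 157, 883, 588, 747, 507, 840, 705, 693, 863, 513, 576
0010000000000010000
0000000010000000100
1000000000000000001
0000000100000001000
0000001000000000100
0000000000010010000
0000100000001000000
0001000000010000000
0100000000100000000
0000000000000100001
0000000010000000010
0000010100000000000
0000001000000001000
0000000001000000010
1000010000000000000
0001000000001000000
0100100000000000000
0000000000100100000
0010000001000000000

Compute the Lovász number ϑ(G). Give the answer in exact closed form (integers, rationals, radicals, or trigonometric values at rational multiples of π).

N(576) = {399, 883}, |N(576)| = 2.
Vertex 507 has 2 neighbors: 339, 693.
deg(863) = 2; N(863) = {983, 442}.
Vertex 157 has 2 neighbors: 983, 588.
19-vertex 2-regular graph: this is C_{19}, the 19-cycle.
Distinct eigenvalues (to 5 d.p.): [2.0, 1.89163, 1.57828, 1.0939, 0.49097, -0.16516, -0.80339, -1.35456, -1.75895, -1.97272].
−19·(-2*cos(pi/19)) / ((2)−(-2*cos(pi/19))) = 19*cos(pi/19)/(cos(pi/19) + 1) = ϑ(G).
≈ 9.4348 (to 4 d.p.).
Check 9 ≤ 19*cos(pi/19)/(cos(pi/19) + 1) ≤ 10: both strict.

19*cos(pi/19)/(cos(pi/19) + 1)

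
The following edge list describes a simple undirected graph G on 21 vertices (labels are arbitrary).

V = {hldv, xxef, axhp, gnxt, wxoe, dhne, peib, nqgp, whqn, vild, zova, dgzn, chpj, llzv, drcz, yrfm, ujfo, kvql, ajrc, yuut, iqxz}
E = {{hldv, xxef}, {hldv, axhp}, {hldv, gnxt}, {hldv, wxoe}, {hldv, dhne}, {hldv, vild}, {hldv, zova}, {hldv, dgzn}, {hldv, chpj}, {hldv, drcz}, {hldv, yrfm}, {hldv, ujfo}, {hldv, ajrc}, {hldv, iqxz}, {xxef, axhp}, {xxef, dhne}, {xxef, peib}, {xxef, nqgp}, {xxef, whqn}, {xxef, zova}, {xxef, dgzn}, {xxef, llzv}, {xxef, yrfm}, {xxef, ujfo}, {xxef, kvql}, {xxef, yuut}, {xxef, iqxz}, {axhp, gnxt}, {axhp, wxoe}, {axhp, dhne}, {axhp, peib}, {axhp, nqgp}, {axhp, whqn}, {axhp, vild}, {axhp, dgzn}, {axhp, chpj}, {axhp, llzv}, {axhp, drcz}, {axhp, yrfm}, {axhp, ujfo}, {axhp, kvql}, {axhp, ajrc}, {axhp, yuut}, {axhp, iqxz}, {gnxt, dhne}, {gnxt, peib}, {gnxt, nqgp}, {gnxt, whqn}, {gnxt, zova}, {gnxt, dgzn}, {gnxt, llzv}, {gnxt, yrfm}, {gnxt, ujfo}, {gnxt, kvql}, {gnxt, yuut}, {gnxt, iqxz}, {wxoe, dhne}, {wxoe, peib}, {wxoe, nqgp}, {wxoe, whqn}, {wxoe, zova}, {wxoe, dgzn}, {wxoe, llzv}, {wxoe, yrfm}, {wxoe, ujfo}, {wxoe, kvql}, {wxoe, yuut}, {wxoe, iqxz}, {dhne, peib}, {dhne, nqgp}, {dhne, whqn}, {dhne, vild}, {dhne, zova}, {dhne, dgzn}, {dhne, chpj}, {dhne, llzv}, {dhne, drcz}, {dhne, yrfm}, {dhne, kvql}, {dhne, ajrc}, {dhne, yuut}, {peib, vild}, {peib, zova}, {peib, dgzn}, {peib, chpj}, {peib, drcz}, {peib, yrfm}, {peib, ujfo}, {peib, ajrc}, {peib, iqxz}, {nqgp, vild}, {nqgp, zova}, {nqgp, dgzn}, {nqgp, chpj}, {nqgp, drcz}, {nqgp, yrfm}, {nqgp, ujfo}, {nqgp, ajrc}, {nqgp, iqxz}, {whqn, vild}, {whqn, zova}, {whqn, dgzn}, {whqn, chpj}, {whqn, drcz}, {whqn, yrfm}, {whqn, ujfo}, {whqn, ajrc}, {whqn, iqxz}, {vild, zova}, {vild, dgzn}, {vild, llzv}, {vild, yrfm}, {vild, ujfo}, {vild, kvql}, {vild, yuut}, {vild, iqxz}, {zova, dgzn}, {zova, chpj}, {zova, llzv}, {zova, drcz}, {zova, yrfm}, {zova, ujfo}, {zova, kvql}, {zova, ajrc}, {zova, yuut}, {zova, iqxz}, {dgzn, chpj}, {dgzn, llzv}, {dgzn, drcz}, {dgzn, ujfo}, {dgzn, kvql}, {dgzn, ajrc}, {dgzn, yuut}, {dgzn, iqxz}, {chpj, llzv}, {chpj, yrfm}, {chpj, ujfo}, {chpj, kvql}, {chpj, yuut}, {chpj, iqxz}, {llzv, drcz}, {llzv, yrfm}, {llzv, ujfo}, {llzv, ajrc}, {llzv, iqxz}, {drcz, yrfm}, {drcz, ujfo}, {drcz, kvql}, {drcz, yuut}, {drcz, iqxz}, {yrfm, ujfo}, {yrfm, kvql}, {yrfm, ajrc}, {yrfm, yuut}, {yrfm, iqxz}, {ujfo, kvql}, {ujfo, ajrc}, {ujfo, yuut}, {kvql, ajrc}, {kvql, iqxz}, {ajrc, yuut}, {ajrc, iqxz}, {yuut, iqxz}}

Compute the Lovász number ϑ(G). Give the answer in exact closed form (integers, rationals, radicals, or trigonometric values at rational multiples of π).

Vertex yuut has 14 neighbors: xxef, axhp, gnxt, wxoe, dhne, vild, zova, dgzn, chpj, drcz, yrfm, ujfo, ajrc, iqxz.
Vertex yrfm has 19 neighbors: hldv, xxef, axhp, gnxt, wxoe, dhne, peib, nqgp, whqn, vild, zova, chpj, llzv, drcz, ujfo, kvql, ajrc, yuut, iqxz.
N(llzv) = {xxef, axhp, gnxt, wxoe, dhne, vild, zova, dgzn, chpj, drcz, yrfm, ujfo, ajrc, iqxz}, |N(llzv)| = 14.
Vertex ujfo has 18 neighbors: hldv, xxef, axhp, gnxt, wxoe, peib, nqgp, whqn, vild, zova, dgzn, chpj, llzv, drcz, yrfm, kvql, ajrc, yuut.
Complete multipartite on [7, 7, 3, 2, 2]: sandwich collapses at ϑ=7.
= 7.0000… (decimal).
Lovász sandwich 7 ≤ 7 ≤ 7: collapsed.

7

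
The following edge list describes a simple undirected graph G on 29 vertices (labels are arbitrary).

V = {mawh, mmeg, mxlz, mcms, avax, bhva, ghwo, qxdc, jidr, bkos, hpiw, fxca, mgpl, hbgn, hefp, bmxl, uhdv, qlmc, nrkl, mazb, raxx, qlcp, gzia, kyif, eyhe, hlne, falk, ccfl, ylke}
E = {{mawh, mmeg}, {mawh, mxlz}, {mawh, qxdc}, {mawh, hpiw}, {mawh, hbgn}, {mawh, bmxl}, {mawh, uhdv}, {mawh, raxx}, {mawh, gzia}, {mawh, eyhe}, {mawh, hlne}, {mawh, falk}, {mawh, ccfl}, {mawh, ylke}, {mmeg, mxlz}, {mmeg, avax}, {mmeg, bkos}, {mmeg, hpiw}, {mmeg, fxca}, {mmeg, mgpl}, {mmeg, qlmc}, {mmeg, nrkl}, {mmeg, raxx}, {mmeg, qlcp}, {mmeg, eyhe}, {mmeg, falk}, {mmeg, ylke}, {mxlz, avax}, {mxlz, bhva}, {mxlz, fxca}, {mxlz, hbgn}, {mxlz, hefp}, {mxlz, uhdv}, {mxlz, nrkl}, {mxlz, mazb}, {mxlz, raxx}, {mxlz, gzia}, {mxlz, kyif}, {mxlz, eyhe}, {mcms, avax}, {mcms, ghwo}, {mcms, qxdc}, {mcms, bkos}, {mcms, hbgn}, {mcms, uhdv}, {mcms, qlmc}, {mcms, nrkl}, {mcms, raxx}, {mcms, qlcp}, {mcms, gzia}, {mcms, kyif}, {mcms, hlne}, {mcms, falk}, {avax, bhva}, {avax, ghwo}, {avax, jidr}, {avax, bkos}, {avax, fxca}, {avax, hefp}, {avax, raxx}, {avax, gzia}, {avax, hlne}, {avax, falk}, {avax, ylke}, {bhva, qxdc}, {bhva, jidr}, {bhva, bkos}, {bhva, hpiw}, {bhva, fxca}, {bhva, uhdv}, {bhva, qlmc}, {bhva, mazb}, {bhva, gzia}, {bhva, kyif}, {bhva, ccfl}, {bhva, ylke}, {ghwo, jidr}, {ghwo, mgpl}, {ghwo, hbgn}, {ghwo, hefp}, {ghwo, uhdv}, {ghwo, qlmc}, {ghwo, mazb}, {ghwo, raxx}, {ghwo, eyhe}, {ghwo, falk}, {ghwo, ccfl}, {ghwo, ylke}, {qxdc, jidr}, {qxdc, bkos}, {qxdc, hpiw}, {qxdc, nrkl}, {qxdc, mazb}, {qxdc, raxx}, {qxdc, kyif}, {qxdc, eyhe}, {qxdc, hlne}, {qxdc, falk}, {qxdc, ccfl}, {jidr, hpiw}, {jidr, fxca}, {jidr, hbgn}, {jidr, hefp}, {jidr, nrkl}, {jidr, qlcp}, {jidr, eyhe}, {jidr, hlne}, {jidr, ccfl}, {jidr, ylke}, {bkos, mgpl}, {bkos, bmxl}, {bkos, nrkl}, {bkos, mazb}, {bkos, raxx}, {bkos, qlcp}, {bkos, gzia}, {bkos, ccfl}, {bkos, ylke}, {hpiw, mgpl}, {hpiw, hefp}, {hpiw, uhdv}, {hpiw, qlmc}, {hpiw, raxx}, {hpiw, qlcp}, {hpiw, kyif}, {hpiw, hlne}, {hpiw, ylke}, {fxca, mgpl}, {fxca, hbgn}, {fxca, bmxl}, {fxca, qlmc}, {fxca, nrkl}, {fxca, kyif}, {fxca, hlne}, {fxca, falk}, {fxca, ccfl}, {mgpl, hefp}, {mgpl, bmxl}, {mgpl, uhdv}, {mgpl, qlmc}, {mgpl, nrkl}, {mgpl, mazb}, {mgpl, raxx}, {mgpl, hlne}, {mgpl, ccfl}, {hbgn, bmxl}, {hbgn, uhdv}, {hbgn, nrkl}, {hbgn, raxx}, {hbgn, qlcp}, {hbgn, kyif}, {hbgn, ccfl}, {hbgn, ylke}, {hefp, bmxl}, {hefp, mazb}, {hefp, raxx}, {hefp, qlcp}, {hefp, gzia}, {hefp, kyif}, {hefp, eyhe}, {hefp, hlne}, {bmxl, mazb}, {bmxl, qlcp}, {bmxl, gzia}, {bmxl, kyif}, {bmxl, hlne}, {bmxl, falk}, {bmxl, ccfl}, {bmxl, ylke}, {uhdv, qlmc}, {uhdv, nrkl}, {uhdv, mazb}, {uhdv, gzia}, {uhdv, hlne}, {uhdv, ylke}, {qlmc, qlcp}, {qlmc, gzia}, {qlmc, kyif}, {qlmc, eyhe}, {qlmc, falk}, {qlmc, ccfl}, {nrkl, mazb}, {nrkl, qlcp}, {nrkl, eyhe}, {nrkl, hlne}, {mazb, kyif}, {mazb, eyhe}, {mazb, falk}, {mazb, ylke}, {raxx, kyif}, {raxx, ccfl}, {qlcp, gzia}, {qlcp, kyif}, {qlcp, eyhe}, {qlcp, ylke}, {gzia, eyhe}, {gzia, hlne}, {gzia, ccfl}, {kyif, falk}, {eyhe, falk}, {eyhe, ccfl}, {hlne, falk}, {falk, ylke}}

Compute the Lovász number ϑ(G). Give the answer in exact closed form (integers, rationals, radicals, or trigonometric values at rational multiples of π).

N(gzia) = {mawh, mxlz, mcms, avax, bhva, bkos, hefp, bmxl, uhdv, qlmc, qlcp, eyhe, hlne, ccfl}, |N(gzia)| = 14.
deg(hpiw) = 14; N(hpiw) = {mawh, mmeg, bhva, qxdc, jidr, mgpl, hefp, uhdv, qlmc, raxx, qlcp, kyif, hlne, ylke}.
deg(fxca) = 14; N(fxca) = {mmeg, mxlz, avax, bhva, jidr, mgpl, hbgn, bmxl, qlmc, nrkl, kyif, hlne, falk, ccfl}.
Vertex bkos has 14 neighbors: mmeg, mcms, avax, bhva, qxdc, mgpl, bmxl, nrkl, mazb, raxx, qlcp, gzia, ccfl, ylke.
deg(v) = 14 for all v (|V|=29); SR(29,14,6,7) — a Paley graph.
The 3 distinct eigenvalues: [14.0, 2.192582, -3.192582].
−29·(-sqrt(29)/2 - 1/2) / ((14)−(-sqrt(29)/2 - 1/2)) = sqrt(29) = ϑ(G).
ϑ(G) ≈ 5.3852.

sqrt(29)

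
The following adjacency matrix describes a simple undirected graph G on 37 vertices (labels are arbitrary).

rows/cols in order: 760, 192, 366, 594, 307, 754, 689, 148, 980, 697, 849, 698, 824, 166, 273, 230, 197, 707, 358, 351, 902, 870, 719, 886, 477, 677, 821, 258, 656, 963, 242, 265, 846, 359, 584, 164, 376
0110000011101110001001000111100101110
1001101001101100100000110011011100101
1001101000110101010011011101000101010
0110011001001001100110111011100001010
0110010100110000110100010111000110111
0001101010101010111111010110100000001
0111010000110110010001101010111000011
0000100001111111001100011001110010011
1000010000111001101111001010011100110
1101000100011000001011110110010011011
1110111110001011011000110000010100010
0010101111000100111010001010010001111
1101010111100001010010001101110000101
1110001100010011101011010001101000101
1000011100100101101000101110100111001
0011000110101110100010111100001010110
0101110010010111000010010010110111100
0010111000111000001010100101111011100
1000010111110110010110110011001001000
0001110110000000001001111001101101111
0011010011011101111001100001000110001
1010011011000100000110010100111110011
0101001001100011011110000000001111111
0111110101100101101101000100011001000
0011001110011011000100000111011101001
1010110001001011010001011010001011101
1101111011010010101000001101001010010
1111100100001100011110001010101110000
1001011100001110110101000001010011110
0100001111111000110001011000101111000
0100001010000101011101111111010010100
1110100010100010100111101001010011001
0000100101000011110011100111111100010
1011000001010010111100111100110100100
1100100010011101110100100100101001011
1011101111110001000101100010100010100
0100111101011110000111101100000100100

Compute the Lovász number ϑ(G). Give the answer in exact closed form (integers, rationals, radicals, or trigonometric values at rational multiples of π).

sqrt(37)

N(980) = {760, 754, 849, 698, 824, 230, 197, 358, 351, 902, 870, 477, 821, 963, 242, 265, 584, 164}, |N(980)| = 18.
Vertex 902 has 18 neighbors: 366, 594, 754, 980, 697, 698, 824, 166, 230, 197, 707, 358, 870, 719, 258, 265, 846, 376.
N(197) = {192, 594, 307, 754, 980, 698, 166, 273, 230, 902, 886, 821, 656, 963, 265, 846, 359, 584}, |N(197)| = 18.
Vertex 477 has 18 neighbors: 366, 594, 689, 148, 980, 698, 824, 273, 230, 351, 677, 821, 258, 963, 242, 265, 359, 376.
Every vertex has degree 18 (N=37); SR(37,18,8,9) — a Paley graph.
The 3 distinct eigenvalues: [18.0, 2.541381, -3.541381].
Lovász (edge-transitive): ϑ = −37·(-sqrt(37)/2 - 1/2)/((18)−(-sqrt(37)/2 - 1/2)) = sqrt(37).
ϑ(G) ≈ 6.082762530.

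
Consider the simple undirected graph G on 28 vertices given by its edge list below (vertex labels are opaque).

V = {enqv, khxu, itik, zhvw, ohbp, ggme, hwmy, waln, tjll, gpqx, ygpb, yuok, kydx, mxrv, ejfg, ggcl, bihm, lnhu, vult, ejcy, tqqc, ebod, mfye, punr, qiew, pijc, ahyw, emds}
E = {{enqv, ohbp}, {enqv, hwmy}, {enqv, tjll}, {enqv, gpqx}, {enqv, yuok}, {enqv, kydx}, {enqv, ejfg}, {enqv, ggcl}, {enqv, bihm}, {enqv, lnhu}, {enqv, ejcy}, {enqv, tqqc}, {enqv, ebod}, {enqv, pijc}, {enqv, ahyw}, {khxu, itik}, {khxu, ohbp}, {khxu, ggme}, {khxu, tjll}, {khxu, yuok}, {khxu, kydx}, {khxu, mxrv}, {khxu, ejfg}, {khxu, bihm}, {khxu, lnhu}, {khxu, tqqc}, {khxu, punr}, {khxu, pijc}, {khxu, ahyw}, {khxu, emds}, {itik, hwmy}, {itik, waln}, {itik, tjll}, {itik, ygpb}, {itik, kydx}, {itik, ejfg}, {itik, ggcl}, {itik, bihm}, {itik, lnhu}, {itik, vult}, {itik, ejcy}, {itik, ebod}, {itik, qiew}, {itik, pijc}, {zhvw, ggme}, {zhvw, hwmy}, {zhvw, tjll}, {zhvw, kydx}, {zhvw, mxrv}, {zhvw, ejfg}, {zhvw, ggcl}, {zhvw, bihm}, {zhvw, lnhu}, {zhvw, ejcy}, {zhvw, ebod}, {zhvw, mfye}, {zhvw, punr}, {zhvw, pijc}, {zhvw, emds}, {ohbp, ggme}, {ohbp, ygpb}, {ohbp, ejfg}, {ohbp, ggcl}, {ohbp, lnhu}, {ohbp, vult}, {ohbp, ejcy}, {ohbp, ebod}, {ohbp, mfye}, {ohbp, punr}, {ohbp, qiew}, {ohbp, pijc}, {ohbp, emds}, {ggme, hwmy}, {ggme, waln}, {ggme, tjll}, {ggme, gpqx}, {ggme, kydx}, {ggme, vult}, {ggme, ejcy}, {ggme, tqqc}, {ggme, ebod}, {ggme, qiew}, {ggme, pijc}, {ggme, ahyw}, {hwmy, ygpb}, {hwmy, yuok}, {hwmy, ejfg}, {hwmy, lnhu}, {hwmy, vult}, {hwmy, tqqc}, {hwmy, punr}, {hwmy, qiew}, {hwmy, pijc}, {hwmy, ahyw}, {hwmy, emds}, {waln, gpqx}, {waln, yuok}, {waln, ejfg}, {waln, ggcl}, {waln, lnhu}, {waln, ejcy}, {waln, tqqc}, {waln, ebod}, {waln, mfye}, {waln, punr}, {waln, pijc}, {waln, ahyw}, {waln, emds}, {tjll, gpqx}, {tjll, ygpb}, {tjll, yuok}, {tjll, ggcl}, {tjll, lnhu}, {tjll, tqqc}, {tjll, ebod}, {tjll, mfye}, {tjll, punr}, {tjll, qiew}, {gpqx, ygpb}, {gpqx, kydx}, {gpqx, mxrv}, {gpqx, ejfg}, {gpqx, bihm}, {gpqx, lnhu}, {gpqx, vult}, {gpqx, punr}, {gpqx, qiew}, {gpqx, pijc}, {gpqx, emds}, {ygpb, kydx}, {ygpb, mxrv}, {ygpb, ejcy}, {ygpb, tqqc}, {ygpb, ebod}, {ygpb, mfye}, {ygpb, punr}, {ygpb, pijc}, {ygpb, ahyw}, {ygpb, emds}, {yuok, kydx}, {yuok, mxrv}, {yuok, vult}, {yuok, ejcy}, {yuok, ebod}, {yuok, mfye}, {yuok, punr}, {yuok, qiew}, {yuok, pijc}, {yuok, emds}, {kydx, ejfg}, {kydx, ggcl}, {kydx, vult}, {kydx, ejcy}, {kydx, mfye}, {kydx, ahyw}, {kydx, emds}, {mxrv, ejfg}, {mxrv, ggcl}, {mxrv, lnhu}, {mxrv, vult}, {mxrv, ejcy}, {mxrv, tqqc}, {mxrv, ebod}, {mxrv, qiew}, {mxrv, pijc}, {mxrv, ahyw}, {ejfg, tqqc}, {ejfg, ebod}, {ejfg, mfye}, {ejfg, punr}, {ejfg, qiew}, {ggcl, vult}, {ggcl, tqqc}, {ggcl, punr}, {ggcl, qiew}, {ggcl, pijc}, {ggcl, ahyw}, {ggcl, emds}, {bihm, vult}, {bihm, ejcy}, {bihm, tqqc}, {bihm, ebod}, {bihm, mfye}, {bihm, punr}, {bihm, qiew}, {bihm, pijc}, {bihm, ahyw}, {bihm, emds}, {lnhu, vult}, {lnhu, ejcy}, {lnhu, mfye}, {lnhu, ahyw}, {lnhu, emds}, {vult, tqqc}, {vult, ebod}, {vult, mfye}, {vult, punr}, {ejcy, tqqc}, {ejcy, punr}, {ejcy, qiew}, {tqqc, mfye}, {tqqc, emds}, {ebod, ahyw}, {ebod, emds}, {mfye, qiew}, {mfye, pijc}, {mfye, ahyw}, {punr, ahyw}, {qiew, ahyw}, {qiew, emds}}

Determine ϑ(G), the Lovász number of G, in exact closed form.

7

Vertex ygpb has 15 neighbors: itik, ohbp, hwmy, tjll, gpqx, kydx, mxrv, ejcy, tqqc, ebod, mfye, punr, pijc, ahyw, emds.
N(itik) = {khxu, hwmy, waln, tjll, ygpb, kydx, ejfg, ggcl, bihm, lnhu, vult, ejcy, ebod, qiew, pijc}, |N(itik)| = 15.
N(ahyw) = {enqv, khxu, ggme, hwmy, waln, ygpb, kydx, mxrv, ggcl, bihm, lnhu, ebod, mfye, punr, qiew}, |N(ahyw)| = 15.
deg(waln) = 15; N(waln) = {itik, ggme, gpqx, yuok, ejfg, ggcl, lnhu, ejcy, tqqc, ebod, mfye, punr, pijc, ahyw, emds}.
Regular of degree 15 on 28 vertices: Kneser-type, 2-subsets of [8].
The 3 distinct eigenvalues: [15.0, 1.0, -5.0].
ϑ = −N·λ_min/(λ_max−λ_min) = −28·(-5)/(15−(-5)) = 7.
= 7.000000000… (decimal).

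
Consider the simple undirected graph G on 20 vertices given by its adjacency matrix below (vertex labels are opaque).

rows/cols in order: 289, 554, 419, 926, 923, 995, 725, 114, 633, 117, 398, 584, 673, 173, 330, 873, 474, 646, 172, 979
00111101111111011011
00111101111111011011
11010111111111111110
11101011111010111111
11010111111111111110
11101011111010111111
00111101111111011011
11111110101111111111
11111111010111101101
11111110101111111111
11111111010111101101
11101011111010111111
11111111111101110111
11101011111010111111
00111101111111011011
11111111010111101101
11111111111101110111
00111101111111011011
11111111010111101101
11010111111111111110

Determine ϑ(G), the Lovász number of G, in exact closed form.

5

Vertex 646 has 15 neighbors: 419, 926, 923, 995, 114, 633, 117, 398, 584, 673, 173, 873, 474, 172, 979.
Vertex 117 has 18 neighbors: 289, 554, 419, 926, 923, 995, 725, 633, 398, 584, 673, 173, 330, 873, 474, 646, 172, 979.
N(289) = {419, 926, 923, 995, 114, 633, 117, 398, 584, 673, 173, 873, 474, 172, 979}, |N(289)| = 15.
Vertex 474 has 18 neighbors: 289, 554, 419, 926, 923, 995, 725, 114, 633, 117, 398, 584, 173, 330, 873, 646, 172, 979.
G = K_{5,4,4,3,2,2}: α = 5 = χ(Ḡ), so ϑ = 5.
ϑ(G) ≈ 5.0000.
5 ≤ 5 ≤ 5: collapsed.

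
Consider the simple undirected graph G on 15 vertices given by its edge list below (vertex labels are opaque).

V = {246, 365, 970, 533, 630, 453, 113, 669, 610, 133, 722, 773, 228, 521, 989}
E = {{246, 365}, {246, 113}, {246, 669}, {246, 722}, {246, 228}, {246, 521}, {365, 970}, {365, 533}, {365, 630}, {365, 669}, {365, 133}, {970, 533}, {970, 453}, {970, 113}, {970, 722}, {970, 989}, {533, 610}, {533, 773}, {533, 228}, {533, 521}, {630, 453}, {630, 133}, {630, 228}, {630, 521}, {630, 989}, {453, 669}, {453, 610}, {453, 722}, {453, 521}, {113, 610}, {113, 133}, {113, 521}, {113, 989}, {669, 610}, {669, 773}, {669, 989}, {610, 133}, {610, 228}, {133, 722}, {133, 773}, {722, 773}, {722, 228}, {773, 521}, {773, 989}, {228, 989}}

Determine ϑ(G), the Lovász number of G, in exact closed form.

Vertex 521 has 6 neighbors: 246, 533, 630, 453, 113, 773.
deg(453) = 6; N(453) = {970, 630, 669, 610, 722, 521}.
deg(722) = 6; N(722) = {246, 970, 453, 133, 773, 228}.
Vertex 773 has 6 neighbors: 533, 669, 133, 722, 521, 989.
G on 15 vertices is 6-regular; Kneser-type, 2-subsets of [6].
A has 3 distinct eigenvalues ≈ [6.0, 1.0, -3.0].
Lovász: ϑ = −15(-3)/(6+-1*(-3)) = 5.
= 5.0000… (decimal).

5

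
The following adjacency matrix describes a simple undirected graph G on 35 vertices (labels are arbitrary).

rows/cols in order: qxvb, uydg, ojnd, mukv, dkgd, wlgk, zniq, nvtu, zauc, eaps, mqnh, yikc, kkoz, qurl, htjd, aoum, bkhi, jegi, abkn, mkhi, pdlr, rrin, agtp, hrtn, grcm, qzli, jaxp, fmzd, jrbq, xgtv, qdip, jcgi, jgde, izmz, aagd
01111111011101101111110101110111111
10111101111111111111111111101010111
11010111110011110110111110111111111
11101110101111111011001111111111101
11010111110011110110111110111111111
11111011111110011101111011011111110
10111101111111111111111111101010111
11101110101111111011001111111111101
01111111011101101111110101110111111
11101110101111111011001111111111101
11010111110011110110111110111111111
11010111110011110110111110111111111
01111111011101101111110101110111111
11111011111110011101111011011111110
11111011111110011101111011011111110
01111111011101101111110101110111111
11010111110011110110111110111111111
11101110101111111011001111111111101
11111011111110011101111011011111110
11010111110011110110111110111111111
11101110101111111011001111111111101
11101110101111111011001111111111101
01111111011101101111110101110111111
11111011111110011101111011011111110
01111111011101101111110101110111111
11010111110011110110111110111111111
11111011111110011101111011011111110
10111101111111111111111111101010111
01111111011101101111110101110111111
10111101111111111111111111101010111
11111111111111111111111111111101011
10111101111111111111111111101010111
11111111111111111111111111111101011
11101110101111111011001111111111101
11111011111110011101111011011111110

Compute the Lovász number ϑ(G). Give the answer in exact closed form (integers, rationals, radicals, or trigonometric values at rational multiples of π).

Vertex rrin has 28 neighbors: qxvb, uydg, ojnd, dkgd, wlgk, zniq, zauc, mqnh, yikc, kkoz, qurl, htjd, aoum, bkhi, abkn, mkhi, agtp, hrtn, grcm, qzli, jaxp, fmzd, jrbq, xgtv, qdip, jcgi, jgde, aagd.
N(agtp) = {uydg, ojnd, mukv, dkgd, wlgk, zniq, nvtu, eaps, mqnh, yikc, qurl, htjd, bkhi, jegi, abkn, mkhi, pdlr, rrin, hrtn, qzli, jaxp, fmzd, xgtv, qdip, jcgi, jgde, izmz, aagd}, |N(agtp)| = 28.
Vertex fmzd has 30 neighbors: qxvb, ojnd, mukv, dkgd, wlgk, nvtu, zauc, eaps, mqnh, yikc, kkoz, qurl, htjd, aoum, bkhi, jegi, abkn, mkhi, pdlr, rrin, agtp, hrtn, grcm, qzli, jaxp, jrbq, qdip, jgde, izmz, aagd.
Vertex nvtu has 28 neighbors: qxvb, uydg, ojnd, dkgd, wlgk, zniq, zauc, mqnh, yikc, kkoz, qurl, htjd, aoum, bkhi, abkn, mkhi, agtp, hrtn, grcm, qzli, jaxp, fmzd, jrbq, xgtv, qdip, jcgi, jgde, aagd.
Complete multipartite on [7, 7, 7, 7, 5, 2]: sandwich collapses at ϑ=7.
Numerically 7.000000.
Lovász sandwich 7 ≤ 7 ≤ 7: collapsed.

7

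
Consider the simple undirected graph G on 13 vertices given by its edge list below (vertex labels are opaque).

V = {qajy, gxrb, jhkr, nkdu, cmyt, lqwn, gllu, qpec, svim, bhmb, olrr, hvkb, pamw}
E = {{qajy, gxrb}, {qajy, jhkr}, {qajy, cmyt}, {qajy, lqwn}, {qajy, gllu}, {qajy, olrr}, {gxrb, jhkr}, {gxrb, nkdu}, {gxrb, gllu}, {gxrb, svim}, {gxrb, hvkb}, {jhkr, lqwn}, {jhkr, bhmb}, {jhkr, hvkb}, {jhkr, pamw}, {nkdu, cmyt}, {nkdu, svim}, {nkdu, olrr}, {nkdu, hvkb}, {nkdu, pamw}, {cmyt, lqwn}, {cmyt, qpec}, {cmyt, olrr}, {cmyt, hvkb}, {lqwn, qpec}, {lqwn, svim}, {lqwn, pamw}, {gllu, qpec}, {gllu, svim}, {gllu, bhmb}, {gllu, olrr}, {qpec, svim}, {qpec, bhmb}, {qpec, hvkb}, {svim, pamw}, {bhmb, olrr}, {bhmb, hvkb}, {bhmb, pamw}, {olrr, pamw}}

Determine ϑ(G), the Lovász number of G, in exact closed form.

deg(svim) = 6; N(svim) = {gxrb, nkdu, lqwn, gllu, qpec, pamw}.
Vertex qajy has 6 neighbors: gxrb, jhkr, cmyt, lqwn, gllu, olrr.
N(gxrb) = {qajy, jhkr, nkdu, gllu, svim, hvkb}, |N(gxrb)| = 6.
N(gllu) = {qajy, gxrb, qpec, svim, bhmb, olrr}, |N(gllu)| = 6.
Regular of degree 6 on 13 vertices: SR(13,6,2,3) — a Paley graph.
A has 3 distinct eigenvalues ≈ [6.0, 1.3028, -2.3028].
λ_max=6, λ_min=-sqrt(13)/2 - 1/2; ϑ = −13·λ_min/(λ_max−λ_min) = sqrt(13).
Numerically 3.6056.

sqrt(13)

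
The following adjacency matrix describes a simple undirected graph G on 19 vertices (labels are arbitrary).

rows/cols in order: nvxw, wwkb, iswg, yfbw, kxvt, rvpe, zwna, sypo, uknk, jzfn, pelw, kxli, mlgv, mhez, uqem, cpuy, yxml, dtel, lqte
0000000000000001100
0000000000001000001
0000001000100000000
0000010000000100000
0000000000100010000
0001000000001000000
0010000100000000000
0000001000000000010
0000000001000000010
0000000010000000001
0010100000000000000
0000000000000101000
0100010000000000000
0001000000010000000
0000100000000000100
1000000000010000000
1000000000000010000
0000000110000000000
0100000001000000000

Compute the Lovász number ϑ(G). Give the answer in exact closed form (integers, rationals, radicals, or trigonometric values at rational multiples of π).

Vertex wwkb has 2 neighbors: mlgv, lqte.
N(zwna) = {iswg, sypo}, |N(zwna)| = 2.
deg(kxli) = 2; N(kxli) = {mhez, cpuy}.
Vertex iswg has 2 neighbors: zwna, pelw.
deg(v) = 2 for all v (|V|=19); the odd cycle C_{19}.
A has 10 distinct eigenvalues ≈ [2.0, 1.8916, 1.5783, 1.0939, 0.491, -0.1652, -0.8034, -1.3546, -1.7589, -1.9727].
ϑ = −N·λ_min/(λ_max−λ_min) = −19·(-2*cos(pi/19))/(2−(-2*cos(pi/19))) = 19*cos(pi/19)/(cos(pi/19) + 1).
ϑ(G) ≈ 9.4347714.
Check 9 ≤ 19*cos(pi/19)/(cos(pi/19) + 1) ≤ 10: both strict.

19*cos(pi/19)/(cos(pi/19) + 1)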